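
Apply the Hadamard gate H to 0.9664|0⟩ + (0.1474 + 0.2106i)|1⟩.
(0.7876 + 0.1489i)|0⟩ + (0.5791 - 0.1489i)|1⟩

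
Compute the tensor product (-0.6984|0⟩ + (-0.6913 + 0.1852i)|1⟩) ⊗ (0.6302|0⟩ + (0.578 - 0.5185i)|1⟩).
-0.4401|00⟩ + (-0.4037 + 0.3621i)|01⟩ + (-0.4357 + 0.1167i)|10⟩ + (-0.3035 + 0.4655i)|11⟩

amp(|b₁b₂…⟩) = product of the factor amplitudes for bits b₁, b₂, …; only kets whose every factor amplitude is nonzero survive.
|00⟩: (-0.6984)(0.6302) = -0.4401
|01⟩: (-0.6984)(0.578 - 0.5185i) = (-0.4037 + 0.3621i)
|10⟩: (-0.6913 + 0.1852i)(0.6302) = (-0.4357 + 0.1167i)
|11⟩: (-0.6913 + 0.1852i)(0.578 - 0.5185i) = (-0.3035 + 0.4655i)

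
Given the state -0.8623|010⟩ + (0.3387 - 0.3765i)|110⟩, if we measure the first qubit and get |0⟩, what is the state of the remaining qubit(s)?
-|10⟩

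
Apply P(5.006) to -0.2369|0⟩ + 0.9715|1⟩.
-0.2369|0⟩ + (0.2812 - 0.9299i)|1⟩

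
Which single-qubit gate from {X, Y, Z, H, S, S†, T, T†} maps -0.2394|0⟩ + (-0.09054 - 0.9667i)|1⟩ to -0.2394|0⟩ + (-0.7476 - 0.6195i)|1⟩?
T†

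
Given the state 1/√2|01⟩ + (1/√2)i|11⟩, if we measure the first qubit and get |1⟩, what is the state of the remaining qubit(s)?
i|1⟩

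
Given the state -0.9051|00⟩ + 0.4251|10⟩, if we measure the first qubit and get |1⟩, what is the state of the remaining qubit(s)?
|0⟩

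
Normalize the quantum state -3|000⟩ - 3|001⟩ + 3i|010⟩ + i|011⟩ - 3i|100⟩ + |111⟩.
-0.4867|000⟩ - 0.4867|001⟩ + 0.4867i|010⟩ + 0.1622i|011⟩ - 0.4867i|100⟩ + 0.1622|111⟩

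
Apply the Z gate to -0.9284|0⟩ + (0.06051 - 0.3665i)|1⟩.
-0.9284|0⟩ + (-0.06051 + 0.3665i)|1⟩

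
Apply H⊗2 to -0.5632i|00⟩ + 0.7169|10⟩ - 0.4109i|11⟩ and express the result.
(0.3585 - 0.4871i)|00⟩ + (0.3585 - 0.07615i)|01⟩ + (-0.3585 - 0.07615i)|10⟩ + (-0.3585 - 0.4871i)|11⟩

H⊗2 gives amp(|y⟩) = (1/2) Σ_x (−1)^(x·y) amp(|x⟩), where x·y is the number of positions in which both x and y have a 1.
|00⟩: (-0.5632i + 0.7169 - 0.4109i)/2 = (0.3585 - 0.4871i)
|01⟩: (-0.5632i + 0.7169 + 0.4109i)/2 = (0.3585 - 0.07615i)
|10⟩: (-0.5632i - 0.7169 + 0.4109i)/2 = (-0.3585 - 0.07615i)
|11⟩: (-0.5632i - 0.7169 - 0.4109i)/2 = (-0.3585 - 0.4871i)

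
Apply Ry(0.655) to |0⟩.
0.9468|0⟩ + 0.3217|1⟩

Ry(0.655) = [[cos(θ/2), −sin(θ/2)], [sin(θ/2), cos(θ/2)]]; θ = 0.655, cos(θ/2) ≈ 0.946849, sin(θ/2) ≈ 0.321677.
With a = amp(|0⟩) = 1 and b = amp(|1⟩) = 0:
new amp(|0⟩) = (0.946849)·a + (-0.321677)·b = 0.9468
new amp(|1⟩) = (0.321677)·a + (0.946849)·b = 0.3217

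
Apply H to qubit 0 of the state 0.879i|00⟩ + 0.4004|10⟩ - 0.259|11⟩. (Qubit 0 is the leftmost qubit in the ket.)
(0.2831 + 0.6215i)|00⟩ - 0.1831|01⟩ + (-0.2831 + 0.6215i)|10⟩ + 0.1831|11⟩

H on qubit 0 mixes each pair of kets that differ only in qubit 0: amplitudes (a, b) of (|…0…⟩, |…1…⟩) become ((a + b)/√2, (a − b)/√2). Kets absent from the input have amplitude 0.
(|00⟩, |10⟩): (a, b) = (0.879i, 0.4004) → ((0.2831 + 0.6215i), (-0.2831 + 0.6215i))
(|01⟩, |11⟩): (a, b) = (0, -0.259) → (-0.1831, 0.1831)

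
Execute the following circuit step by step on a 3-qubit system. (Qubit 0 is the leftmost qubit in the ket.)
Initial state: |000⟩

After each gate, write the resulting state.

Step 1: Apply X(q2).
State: |001⟩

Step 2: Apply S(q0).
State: |001⟩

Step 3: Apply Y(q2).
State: -i|000⟩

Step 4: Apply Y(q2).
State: |001⟩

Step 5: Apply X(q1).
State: |011⟩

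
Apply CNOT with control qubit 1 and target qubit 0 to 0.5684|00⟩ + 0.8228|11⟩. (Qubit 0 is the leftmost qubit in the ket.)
0.5684|00⟩ + 0.8228|01⟩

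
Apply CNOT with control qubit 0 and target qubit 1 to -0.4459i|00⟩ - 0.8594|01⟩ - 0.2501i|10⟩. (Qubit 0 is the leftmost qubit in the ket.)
-0.4459i|00⟩ - 0.8594|01⟩ - 0.2501i|11⟩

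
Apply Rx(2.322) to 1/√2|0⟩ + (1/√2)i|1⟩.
0.9303|0⟩ - 0.3668i|1⟩

Rx(2.322) = [[cos(θ/2), −i·sin(θ/2)], [−i·sin(θ/2), cos(θ/2)]]; θ = 2.322, cos(θ/2) ≈ 0.398423, sin(θ/2) ≈ 0.917202.
With a = amp(|0⟩) = 1/√2 and b = amp(|1⟩) = (1/√2)i:
new amp(|0⟩) = (0.398423)·a + (-0.917202i)·b = 0.9303
new amp(|1⟩) = (-0.917202i)·a + (0.398423)·b = -0.3668i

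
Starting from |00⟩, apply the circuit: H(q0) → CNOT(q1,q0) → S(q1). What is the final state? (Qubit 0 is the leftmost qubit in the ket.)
1/√2|00⟩ + 1/√2|10⟩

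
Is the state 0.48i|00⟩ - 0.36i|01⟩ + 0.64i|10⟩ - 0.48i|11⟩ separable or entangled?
Separable

Writing the state as a|00⟩ + b|01⟩ + c|10⟩ + d|11⟩, it is a product state iff ad − bc = 0.
Here (a, b, c, d) = (0.48i, -0.36i, 0.64i, -0.48i): ad − bc = (0.48i)(-0.48i) − (-0.36i)(0.64i) = 0, so the state is separable.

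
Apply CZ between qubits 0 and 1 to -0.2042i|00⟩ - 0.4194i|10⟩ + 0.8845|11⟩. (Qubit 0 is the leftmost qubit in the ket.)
-0.2042i|00⟩ - 0.4194i|10⟩ - 0.8845|11⟩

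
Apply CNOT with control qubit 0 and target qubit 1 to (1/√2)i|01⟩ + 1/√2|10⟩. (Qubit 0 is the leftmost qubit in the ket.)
(1/√2)i|01⟩ + 1/√2|11⟩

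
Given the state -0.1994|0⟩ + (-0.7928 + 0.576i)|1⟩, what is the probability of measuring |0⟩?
0.03976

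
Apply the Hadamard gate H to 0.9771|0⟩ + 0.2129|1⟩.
0.8415|0⟩ + 0.5404|1⟩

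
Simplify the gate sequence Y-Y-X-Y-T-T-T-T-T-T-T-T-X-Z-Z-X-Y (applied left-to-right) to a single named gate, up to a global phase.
X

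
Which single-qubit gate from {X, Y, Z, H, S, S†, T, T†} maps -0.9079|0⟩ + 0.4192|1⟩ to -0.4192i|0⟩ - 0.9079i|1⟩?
Y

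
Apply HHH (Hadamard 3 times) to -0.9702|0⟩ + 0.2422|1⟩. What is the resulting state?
-0.5148|0⟩ - 0.8573|1⟩

H² = I, so H^3 = H: a single Hadamard. With (a, b) = (-0.9702, 0.2422), H gives ((a + b)/√2, (a − b)/√2) = (-0.5148, -0.8573).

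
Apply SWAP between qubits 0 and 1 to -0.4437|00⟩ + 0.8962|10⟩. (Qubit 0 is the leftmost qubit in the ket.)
-0.4437|00⟩ + 0.8962|01⟩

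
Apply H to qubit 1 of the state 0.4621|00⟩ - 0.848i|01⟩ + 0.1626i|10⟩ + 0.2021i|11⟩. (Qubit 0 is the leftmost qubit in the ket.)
(0.3268 - 0.5996i)|00⟩ + (0.3268 + 0.5996i)|01⟩ + 0.2579i|10⟩ - 0.02793i|11⟩

H on qubit 1 mixes each pair of kets that differ only in qubit 1: amplitudes (a, b) of (|…0…⟩, |…1…⟩) become ((a + b)/√2, (a − b)/√2). Kets absent from the input have amplitude 0.
(|00⟩, |01⟩): (a, b) = (0.4621, -0.848i) → ((0.3268 - 0.5996i), (0.3268 + 0.5996i))
(|10⟩, |11⟩): (a, b) = (0.1626i, 0.2021i) → (0.2579i, -0.02793i)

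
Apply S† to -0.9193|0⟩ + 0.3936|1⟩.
-0.9193|0⟩ - 0.3936i|1⟩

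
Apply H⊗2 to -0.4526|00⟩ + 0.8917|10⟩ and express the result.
0.2196|00⟩ + 0.2196|01⟩ - 0.6722|10⟩ - 0.6722|11⟩

H⊗2 gives amp(|y⟩) = (1/2) Σ_x (−1)^(x·y) amp(|x⟩), where x·y is the number of positions in which both x and y have a 1.
|00⟩: (-0.4526 + 0.8917)/2 = 0.2196
|01⟩: (-0.4526 + 0.8917)/2 = 0.2196
|10⟩: (-0.4526 - 0.8917)/2 = -0.6722
|11⟩: (-0.4526 - 0.8917)/2 = -0.6722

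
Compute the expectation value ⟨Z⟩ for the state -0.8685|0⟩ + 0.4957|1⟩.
0.5086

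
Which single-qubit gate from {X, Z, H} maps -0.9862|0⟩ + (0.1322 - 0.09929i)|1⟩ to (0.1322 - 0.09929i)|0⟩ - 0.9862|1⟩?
X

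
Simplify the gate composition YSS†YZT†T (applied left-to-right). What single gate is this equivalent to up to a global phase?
Z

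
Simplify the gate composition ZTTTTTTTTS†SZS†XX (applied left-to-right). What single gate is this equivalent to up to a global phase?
S†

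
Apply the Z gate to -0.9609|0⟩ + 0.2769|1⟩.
-0.9609|0⟩ - 0.2769|1⟩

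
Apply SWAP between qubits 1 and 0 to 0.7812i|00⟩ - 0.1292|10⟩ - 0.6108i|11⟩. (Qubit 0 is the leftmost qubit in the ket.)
0.7812i|00⟩ - 0.1292|01⟩ - 0.6108i|11⟩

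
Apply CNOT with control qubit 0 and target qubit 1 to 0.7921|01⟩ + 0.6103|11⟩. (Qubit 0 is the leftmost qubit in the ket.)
0.7921|01⟩ + 0.6103|10⟩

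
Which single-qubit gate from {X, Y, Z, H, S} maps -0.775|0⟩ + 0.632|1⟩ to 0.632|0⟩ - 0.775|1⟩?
X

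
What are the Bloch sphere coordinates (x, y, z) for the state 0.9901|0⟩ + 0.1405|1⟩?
(0.2782, 0, 0.9606)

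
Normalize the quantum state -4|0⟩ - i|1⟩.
-0.9701|0⟩ - 0.2425i|1⟩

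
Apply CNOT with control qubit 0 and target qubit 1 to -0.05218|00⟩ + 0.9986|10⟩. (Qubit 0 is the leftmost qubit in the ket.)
-0.05218|00⟩ + 0.9986|11⟩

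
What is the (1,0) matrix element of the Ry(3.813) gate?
0.9442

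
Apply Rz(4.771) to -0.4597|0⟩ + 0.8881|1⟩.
(0.3344 + 0.3154i)|0⟩ + (-0.6461 + 0.6093i)|1⟩

Rz(4.771) = [[e^(−iθ/2), 0], [0, e^(iθ/2)]] with e^(±iθ/2) = cos(θ/2) ± i·sin(θ/2); θ = 4.771, cos(θ/2) ≈ -0.727522, sin(θ/2) ≈ 0.686084.
With a = amp(|0⟩) = -0.4597 and b = amp(|1⟩) = 0.8881:
new amp(|0⟩) = (-0.727522 - 0.686084i)·a = (0.3344 + 0.3154i)
new amp(|1⟩) = (-0.727522 + 0.686084i)·b = (-0.6461 + 0.6093i)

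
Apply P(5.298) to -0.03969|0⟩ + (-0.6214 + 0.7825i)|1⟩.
-0.03969|0⟩ + (0.3087 + 0.9504i)|1⟩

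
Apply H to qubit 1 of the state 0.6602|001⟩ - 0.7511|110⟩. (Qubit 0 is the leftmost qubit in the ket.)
0.4668|001⟩ + 0.4668|011⟩ - 0.5311|100⟩ + 0.5311|110⟩

H on qubit 1 mixes each pair of kets that differ only in qubit 1: amplitudes (a, b) of (|…0…⟩, |…1…⟩) become ((a + b)/√2, (a − b)/√2). Kets absent from the input have amplitude 0.
(|001⟩, |011⟩): (a, b) = (0.6602, 0) → (0.4668, 0.4668)
(|100⟩, |110⟩): (a, b) = (0, -0.7511) → (-0.5311, 0.5311)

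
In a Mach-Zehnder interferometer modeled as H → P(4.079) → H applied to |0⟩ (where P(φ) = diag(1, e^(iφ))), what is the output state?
(0.2041 - 0.403i)|0⟩ + (0.7959 + 0.403i)|1⟩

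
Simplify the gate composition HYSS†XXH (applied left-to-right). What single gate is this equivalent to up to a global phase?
Y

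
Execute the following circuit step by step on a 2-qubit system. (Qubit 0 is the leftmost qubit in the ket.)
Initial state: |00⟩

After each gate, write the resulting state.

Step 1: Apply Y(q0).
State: i|10⟩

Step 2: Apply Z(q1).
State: i|10⟩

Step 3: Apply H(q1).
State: (1/√2)i|10⟩ + (1/√2)i|11⟩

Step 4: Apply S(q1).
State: (1/√2)i|10⟩ - 1/√2|11⟩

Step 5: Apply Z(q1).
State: (1/√2)i|10⟩ + 1/√2|11⟩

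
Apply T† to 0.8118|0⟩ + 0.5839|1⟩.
0.8118|0⟩ + (0.4129 - 0.4129i)|1⟩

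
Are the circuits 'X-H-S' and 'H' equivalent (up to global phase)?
No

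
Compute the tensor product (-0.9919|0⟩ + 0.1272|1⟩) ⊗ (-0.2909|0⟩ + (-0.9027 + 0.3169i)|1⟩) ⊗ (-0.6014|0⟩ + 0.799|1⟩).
-0.1735|000⟩ + 0.2305|001⟩ + (-0.5385 + 0.189i)|010⟩ + (0.7154 - 0.2512i)|011⟩ + 0.02225|100⟩ - 0.02956|101⟩ + (0.06905 - 0.02424i)|110⟩ + (-0.09174 + 0.03221i)|111⟩

amp(|b₁b₂…⟩) = product of the factor amplitudes for bits b₁, b₂, …; only kets whose every factor amplitude is nonzero survive.
|000⟩: (-0.9919)(-0.2909)(-0.6014) = -0.1735
|001⟩: (-0.9919)(-0.2909)(0.799) = 0.2305
|010⟩: (-0.9919)(-0.9027 + 0.3169i)(-0.6014) = (-0.5385 + 0.189i)
|011⟩: (-0.9919)(-0.9027 + 0.3169i)(0.799) = (0.7154 - 0.2512i)
|100⟩: (0.1272)(-0.2909)(-0.6014) = 0.02225
|101⟩: (0.1272)(-0.2909)(0.799) = -0.02956
|110⟩: (0.1272)(-0.9027 + 0.3169i)(-0.6014) = (0.06905 - 0.02424i)
|111⟩: (0.1272)(-0.9027 + 0.3169i)(0.799) = (-0.09174 + 0.03221i)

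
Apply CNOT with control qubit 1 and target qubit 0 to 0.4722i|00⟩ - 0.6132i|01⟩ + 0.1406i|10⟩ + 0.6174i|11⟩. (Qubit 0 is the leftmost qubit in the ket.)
0.4722i|00⟩ + 0.6174i|01⟩ + 0.1406i|10⟩ - 0.6132i|11⟩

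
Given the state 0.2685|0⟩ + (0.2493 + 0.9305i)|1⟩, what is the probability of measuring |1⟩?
0.928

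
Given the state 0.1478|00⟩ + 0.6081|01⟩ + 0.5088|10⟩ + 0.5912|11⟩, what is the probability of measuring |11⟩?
0.3495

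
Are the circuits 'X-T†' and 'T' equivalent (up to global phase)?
No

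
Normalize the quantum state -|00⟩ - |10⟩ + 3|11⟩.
-0.3015|00⟩ - 0.3015|10⟩ + 0.9045|11⟩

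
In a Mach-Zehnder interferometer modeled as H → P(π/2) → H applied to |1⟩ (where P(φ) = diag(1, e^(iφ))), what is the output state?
(1/2 - (1/2)i)|0⟩ + (1/2 + (1/2)i)|1⟩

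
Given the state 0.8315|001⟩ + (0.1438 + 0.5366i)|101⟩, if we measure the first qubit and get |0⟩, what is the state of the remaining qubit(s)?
|01⟩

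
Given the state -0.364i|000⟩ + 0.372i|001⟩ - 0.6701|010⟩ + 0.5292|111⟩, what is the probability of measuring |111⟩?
0.2801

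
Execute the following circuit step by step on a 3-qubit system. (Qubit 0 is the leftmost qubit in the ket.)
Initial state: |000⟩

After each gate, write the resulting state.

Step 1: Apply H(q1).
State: 1/√2|000⟩ + 1/√2|010⟩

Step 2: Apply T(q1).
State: 1/√2|000⟩ + (1/2 + (1/2)i)|010⟩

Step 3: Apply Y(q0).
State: (1/√2)i|100⟩ + (-1/2 + (1/2)i)|110⟩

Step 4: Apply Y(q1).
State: (1/2 + (1/2)i)|100⟩ - 1/√2|110⟩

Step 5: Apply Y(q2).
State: (-1/2 + (1/2)i)|101⟩ - (1/√2)i|111⟩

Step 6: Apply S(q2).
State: (-1/2 - (1/2)i)|101⟩ + 1/√2|111⟩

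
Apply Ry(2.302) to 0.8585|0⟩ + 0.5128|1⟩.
-0.1184|0⟩ + 0.993|1⟩

Ry(2.302) = [[cos(θ/2), −sin(θ/2)], [sin(θ/2), cos(θ/2)]]; θ = 2.302, cos(θ/2) ≈ 0.407574, sin(θ/2) ≈ 0.913172.
With a = amp(|0⟩) = 0.8585 and b = amp(|1⟩) = 0.5128:
new amp(|0⟩) = (0.407574)·a + (-0.913172)·b = -0.1184
new amp(|1⟩) = (0.913172)·a + (0.407574)·b = 0.993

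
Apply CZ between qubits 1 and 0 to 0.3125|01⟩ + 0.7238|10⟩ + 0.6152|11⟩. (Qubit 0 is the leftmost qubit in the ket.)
0.3125|01⟩ + 0.7238|10⟩ - 0.6152|11⟩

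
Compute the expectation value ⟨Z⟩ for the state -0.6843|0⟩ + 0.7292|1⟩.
-0.06347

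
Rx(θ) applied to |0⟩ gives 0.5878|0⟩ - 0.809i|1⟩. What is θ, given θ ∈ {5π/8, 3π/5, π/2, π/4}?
3π/5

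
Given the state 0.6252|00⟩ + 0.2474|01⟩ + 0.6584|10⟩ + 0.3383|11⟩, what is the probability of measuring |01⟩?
0.06121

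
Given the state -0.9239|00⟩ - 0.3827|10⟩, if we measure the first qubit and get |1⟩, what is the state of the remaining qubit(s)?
-|0⟩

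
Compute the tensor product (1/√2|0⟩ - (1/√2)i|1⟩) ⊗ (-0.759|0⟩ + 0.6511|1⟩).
-0.5367|00⟩ + 0.4604|01⟩ + 0.5367i|10⟩ - 0.4604i|11⟩

amp(|b₁b₂…⟩) = product of the factor amplitudes for bits b₁, b₂, …; only kets whose every factor amplitude is nonzero survive.
|00⟩: (1/√2)(-0.759) = -0.5367
|01⟩: (1/√2)(0.6511) = 0.4604
|10⟩: (-(1/√2)i)(-0.759) = 0.5367i
|11⟩: (-(1/√2)i)(0.6511) = -0.4604i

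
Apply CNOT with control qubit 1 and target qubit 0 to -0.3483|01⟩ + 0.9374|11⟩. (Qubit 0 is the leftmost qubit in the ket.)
0.9374|01⟩ - 0.3483|11⟩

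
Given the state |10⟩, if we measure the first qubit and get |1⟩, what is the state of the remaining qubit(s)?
|0⟩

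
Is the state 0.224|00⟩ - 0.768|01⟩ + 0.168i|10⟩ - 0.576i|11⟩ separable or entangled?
Separable

Writing the state as a|00⟩ + b|01⟩ + c|10⟩ + d|11⟩, it is a product state iff ad − bc = 0.
Here (a, b, c, d) = (0.224, -0.768, 0.168i, -0.576i): ad − bc = (0.224)(-0.576i) − (-0.768)(0.168i) = 0, so the state is separable.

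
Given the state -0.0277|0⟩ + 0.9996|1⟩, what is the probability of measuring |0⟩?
0.0007673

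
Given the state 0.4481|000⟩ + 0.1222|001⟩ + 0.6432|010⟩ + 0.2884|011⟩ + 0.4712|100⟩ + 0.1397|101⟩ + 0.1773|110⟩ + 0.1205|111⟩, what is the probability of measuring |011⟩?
0.08317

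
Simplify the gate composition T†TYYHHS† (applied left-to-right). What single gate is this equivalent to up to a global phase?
S†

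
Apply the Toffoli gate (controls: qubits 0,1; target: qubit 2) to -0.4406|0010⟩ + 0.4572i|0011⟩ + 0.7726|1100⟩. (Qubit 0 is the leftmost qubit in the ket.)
-0.4406|0010⟩ + 0.4572i|0011⟩ + 0.7726|1110⟩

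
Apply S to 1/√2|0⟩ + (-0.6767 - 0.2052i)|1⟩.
1/√2|0⟩ + (0.2052 - 0.6767i)|1⟩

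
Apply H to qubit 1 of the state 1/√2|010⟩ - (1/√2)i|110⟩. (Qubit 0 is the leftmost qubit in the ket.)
1/2|000⟩ - 1/2|010⟩ - (1/2)i|100⟩ + (1/2)i|110⟩

H on qubit 1 mixes each pair of kets that differ only in qubit 1: amplitudes (a, b) of (|…0…⟩, |…1…⟩) become ((a + b)/√2, (a − b)/√2). Kets absent from the input have amplitude 0.
(|000⟩, |010⟩): (a, b) = (0, 1/√2) → (1/2, -1/2)
(|100⟩, |110⟩): (a, b) = (0, -(1/√2)i) → (-(1/2)i, (1/2)i)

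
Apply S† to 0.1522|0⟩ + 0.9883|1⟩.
0.1522|0⟩ - 0.9883i|1⟩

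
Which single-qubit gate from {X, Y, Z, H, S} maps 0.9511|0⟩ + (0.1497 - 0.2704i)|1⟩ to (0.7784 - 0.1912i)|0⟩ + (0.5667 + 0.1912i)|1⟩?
H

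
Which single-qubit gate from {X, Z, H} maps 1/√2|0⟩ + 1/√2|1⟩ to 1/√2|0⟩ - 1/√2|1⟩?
Z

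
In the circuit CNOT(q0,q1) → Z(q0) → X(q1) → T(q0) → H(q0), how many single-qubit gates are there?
4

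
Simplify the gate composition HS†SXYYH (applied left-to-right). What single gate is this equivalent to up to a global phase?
Z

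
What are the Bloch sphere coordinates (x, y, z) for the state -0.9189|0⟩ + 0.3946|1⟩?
(-0.7252, 0, 0.6887)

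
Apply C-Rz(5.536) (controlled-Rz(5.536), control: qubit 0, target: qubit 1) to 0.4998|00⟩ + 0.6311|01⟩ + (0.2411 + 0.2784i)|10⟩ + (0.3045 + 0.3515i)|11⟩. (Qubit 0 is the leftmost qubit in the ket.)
0.4998|00⟩ + 0.6311|01⟩ + (-0.1229 - 0.3472i)|10⟩ + (-0.4118 - 0.2161i)|11⟩

C-Rz(5.536) leaves the control-|0⟩ kets |00⟩, |01⟩ unchanged and applies Rz(5.536) to qubit 1 on the control-|1⟩ pair (|10⟩, |11⟩).
Rz(5.536) = [[e^(−iθ/2), 0], [0, e^(iθ/2)]] with e^(±iθ/2) = cos(θ/2) ± i·sin(θ/2); θ = 5.536, cos(θ/2) ≈ -0.931022, sin(θ/2) ≈ 0.364963.
With a = amp(|10⟩) = (0.2411 + 0.2784i) and b = amp(|11⟩) = (0.3045 + 0.3515i):
new amp(|10⟩) = (-0.931022 - 0.364963i)·a = (-0.1229 - 0.3472i)
new amp(|11⟩) = (-0.931022 + 0.364963i)·b = (-0.4118 - 0.2161i)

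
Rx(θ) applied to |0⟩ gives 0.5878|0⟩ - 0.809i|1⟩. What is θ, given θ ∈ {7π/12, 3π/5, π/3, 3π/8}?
3π/5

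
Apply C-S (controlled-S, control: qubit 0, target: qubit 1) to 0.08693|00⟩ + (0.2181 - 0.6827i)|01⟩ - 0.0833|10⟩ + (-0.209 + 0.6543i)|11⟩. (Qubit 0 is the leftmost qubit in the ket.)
0.08693|00⟩ + (0.2181 - 0.6827i)|01⟩ - 0.0833|10⟩ + (-0.6543 - 0.209i)|11⟩

C-S leaves the control-|0⟩ kets |00⟩, |01⟩ unchanged and applies S to qubit 1 on the control-|1⟩ pair (|10⟩, |11⟩).
S = [[1, 0], [0, i]].
With a = amp(|10⟩) = -0.0833 and b = amp(|11⟩) = (-0.209 + 0.6543i):
new amp(|10⟩) = (1)·a = -0.0833
new amp(|11⟩) = (i)·b = (-0.6543 - 0.209i)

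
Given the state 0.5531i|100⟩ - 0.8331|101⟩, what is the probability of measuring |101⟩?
0.6941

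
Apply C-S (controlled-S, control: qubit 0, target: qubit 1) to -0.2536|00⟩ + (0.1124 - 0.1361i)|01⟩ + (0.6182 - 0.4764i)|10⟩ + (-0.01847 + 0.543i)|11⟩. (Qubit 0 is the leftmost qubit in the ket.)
-0.2536|00⟩ + (0.1124 - 0.1361i)|01⟩ + (0.6182 - 0.4764i)|10⟩ + (-0.543 - 0.01847i)|11⟩

C-S leaves the control-|0⟩ kets |00⟩, |01⟩ unchanged and applies S to qubit 1 on the control-|1⟩ pair (|10⟩, |11⟩).
S = [[1, 0], [0, i]].
With a = amp(|10⟩) = (0.6182 - 0.4764i) and b = amp(|11⟩) = (-0.01847 + 0.543i):
new amp(|10⟩) = (1)·a = (0.6182 - 0.4764i)
new amp(|11⟩) = (i)·b = (-0.543 - 0.01847i)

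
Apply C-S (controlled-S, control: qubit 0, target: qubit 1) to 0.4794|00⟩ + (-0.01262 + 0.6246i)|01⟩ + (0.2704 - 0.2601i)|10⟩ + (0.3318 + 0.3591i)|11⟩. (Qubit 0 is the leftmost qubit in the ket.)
0.4794|00⟩ + (-0.01262 + 0.6246i)|01⟩ + (0.2704 - 0.2601i)|10⟩ + (-0.3591 + 0.3318i)|11⟩

C-S leaves the control-|0⟩ kets |00⟩, |01⟩ unchanged and applies S to qubit 1 on the control-|1⟩ pair (|10⟩, |11⟩).
S = [[1, 0], [0, i]].
With a = amp(|10⟩) = (0.2704 - 0.2601i) and b = amp(|11⟩) = (0.3318 + 0.3591i):
new amp(|10⟩) = (1)·a = (0.2704 - 0.2601i)
new amp(|11⟩) = (i)·b = (-0.3591 + 0.3318i)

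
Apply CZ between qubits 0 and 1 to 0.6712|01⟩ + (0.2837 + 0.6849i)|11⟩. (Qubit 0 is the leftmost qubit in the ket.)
0.6712|01⟩ + (-0.2837 - 0.6849i)|11⟩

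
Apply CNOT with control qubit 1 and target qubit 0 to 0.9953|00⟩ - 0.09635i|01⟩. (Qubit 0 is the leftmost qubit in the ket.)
0.9953|00⟩ - 0.09635i|11⟩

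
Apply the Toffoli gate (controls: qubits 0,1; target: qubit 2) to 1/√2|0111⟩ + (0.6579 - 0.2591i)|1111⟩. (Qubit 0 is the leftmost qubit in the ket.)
1/√2|0111⟩ + (0.6579 - 0.2591i)|1101⟩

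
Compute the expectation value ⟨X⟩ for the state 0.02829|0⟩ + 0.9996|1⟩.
0.05656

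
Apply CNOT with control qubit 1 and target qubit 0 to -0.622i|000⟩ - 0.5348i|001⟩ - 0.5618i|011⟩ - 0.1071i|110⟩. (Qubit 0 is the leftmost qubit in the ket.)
-0.622i|000⟩ - 0.5348i|001⟩ - 0.1071i|010⟩ - 0.5618i|111⟩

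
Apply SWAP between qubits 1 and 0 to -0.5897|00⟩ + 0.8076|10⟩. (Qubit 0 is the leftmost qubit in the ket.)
-0.5897|00⟩ + 0.8076|01⟩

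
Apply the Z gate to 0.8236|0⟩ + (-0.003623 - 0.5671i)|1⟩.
0.8236|0⟩ + (0.003623 + 0.5671i)|1⟩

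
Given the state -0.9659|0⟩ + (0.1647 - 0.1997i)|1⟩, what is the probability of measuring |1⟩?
0.06701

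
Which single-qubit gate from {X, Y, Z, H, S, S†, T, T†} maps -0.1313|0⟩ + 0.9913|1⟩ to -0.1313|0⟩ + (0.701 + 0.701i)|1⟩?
T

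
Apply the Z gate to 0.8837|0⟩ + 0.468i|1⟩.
0.8837|0⟩ - 0.468i|1⟩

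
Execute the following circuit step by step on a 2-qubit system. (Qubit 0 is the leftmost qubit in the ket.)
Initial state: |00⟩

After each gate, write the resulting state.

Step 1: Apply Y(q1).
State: i|01⟩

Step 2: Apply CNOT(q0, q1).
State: i|01⟩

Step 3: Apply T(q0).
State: i|01⟩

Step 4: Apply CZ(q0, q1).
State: i|01⟩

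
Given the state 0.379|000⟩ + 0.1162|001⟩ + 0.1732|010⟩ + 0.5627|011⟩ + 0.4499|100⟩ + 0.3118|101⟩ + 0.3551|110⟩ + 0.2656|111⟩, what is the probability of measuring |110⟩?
0.1261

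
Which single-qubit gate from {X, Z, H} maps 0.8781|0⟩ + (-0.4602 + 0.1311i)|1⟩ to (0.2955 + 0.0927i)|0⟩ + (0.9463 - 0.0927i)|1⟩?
H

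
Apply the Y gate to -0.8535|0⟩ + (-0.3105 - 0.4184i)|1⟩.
(-0.4184 + 0.3105i)|0⟩ - 0.8535i|1⟩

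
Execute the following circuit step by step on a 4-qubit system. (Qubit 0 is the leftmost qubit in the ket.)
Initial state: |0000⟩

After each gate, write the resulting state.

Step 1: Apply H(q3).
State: 1/√2|0000⟩ + 1/√2|0001⟩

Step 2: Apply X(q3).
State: 1/√2|0000⟩ + 1/√2|0001⟩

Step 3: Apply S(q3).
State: 1/√2|0000⟩ + (1/√2)i|0001⟩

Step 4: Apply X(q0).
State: 1/√2|1000⟩ + (1/√2)i|1001⟩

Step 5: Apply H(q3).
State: (1/2 + (1/2)i)|1000⟩ + (1/2 - (1/2)i)|1001⟩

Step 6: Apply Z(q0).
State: (-1/2 - (1/2)i)|1000⟩ + (-1/2 + (1/2)i)|1001⟩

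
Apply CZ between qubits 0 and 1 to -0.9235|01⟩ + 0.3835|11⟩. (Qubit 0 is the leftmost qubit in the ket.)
-0.9235|01⟩ - 0.3835|11⟩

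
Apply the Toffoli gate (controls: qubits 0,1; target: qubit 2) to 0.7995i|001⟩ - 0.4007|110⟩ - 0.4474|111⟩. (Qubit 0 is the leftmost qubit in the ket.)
0.7995i|001⟩ - 0.4474|110⟩ - 0.4007|111⟩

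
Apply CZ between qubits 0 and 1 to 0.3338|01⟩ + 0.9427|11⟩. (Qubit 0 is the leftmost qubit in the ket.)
0.3338|01⟩ - 0.9427|11⟩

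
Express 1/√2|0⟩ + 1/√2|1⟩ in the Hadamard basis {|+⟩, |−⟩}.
|+⟩

With |ψ⟩ = α|0⟩ + β|1⟩, the Hadamard-basis coefficients are ⟨+|ψ⟩ = (α + β)/√2 and ⟨−|ψ⟩ = (α − β)/√2.
Here α = 1/√2, β = 1/√2: (α + β)/√2 = 1, (α − β)/√2 = 0.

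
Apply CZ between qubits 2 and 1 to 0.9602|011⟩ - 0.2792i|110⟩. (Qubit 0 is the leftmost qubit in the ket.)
-0.9602|011⟩ - 0.2792i|110⟩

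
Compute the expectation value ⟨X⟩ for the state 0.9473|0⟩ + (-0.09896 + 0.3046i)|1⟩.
-0.1875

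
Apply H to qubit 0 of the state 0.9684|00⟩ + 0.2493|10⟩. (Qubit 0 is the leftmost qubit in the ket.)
0.861|00⟩ + 0.5085|10⟩

H on qubit 0 mixes each pair of kets that differ only in qubit 0: amplitudes (a, b) of (|…0…⟩, |…1…⟩) become ((a + b)/√2, (a − b)/√2). Kets absent from the input have amplitude 0.
(|00⟩, |10⟩): (a, b) = (0.9684, 0.2493) → (0.861, 0.5085)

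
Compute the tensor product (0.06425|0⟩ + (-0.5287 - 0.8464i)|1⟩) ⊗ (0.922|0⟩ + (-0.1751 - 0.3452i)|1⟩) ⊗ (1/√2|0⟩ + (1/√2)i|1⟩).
0.04189|000⟩ + 0.04189i|001⟩ + (-0.007955 - 0.01568i)|010⟩ + (0.01568 - 0.007955i)|011⟩ + (-0.3447 - 0.5518i)|100⟩ + (0.5518 - 0.3447i)|101⟩ + (-0.1411 + 0.2338i)|110⟩ + (-0.2338 - 0.1411i)|111⟩

amp(|b₁b₂…⟩) = product of the factor amplitudes for bits b₁, b₂, …; only kets whose every factor amplitude is nonzero survive.
|000⟩: (0.06425)(0.922)(1/√2) = 0.04189
|001⟩: (0.06425)(0.922)((1/√2)i) = 0.04189i
|010⟩: (0.06425)(-0.1751 - 0.3452i)(1/√2) = (-0.007955 - 0.01568i)
|011⟩: (0.06425)(-0.1751 - 0.3452i)((1/√2)i) = (0.01568 - 0.007955i)
|100⟩: (-0.5287 - 0.8464i)(0.922)(1/√2) = (-0.3447 - 0.5518i)
|101⟩: (-0.5287 - 0.8464i)(0.922)((1/√2)i) = (0.5518 - 0.3447i)
|110⟩: (-0.5287 - 0.8464i)(-0.1751 - 0.3452i)(1/√2) = (-0.1411 + 0.2338i)
|111⟩: (-0.5287 - 0.8464i)(-0.1751 - 0.3452i)((1/√2)i) = (-0.2338 - 0.1411i)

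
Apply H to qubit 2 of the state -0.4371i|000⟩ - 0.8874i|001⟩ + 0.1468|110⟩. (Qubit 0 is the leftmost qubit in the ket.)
-0.9366i|000⟩ + 0.3184i|001⟩ + 0.1038|110⟩ + 0.1038|111⟩

H on qubit 2 mixes each pair of kets that differ only in qubit 2: amplitudes (a, b) of (|…0…⟩, |…1…⟩) become ((a + b)/√2, (a − b)/√2). Kets absent from the input have amplitude 0.
(|000⟩, |001⟩): (a, b) = (-0.4371i, -0.8874i) → (-0.9366i, 0.3184i)
(|110⟩, |111⟩): (a, b) = (0.1468, 0) → (0.1038, 0.1038)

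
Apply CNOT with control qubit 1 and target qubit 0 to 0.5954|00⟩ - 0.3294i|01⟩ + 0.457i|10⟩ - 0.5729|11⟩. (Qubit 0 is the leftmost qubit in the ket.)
0.5954|00⟩ - 0.5729|01⟩ + 0.457i|10⟩ - 0.3294i|11⟩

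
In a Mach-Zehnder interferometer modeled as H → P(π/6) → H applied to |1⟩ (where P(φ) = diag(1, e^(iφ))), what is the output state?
(0.06699 - 0.25i)|0⟩ + (0.933 + 0.25i)|1⟩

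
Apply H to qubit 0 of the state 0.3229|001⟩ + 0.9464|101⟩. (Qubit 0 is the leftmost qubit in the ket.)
0.8975|001⟩ - 0.4409|101⟩

H on qubit 0 mixes each pair of kets that differ only in qubit 0: amplitudes (a, b) of (|…0…⟩, |…1…⟩) become ((a + b)/√2, (a − b)/√2). Kets absent from the input have amplitude 0.
(|001⟩, |101⟩): (a, b) = (0.3229, 0.9464) → (0.8975, -0.4409)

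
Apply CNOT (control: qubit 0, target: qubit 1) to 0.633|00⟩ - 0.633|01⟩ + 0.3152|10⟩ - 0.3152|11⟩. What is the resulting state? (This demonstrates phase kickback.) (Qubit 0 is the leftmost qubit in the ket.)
0.633|00⟩ - 0.633|01⟩ - 0.3152|10⟩ + 0.3152|11⟩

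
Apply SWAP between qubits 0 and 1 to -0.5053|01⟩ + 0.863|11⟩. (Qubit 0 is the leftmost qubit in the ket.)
-0.5053|10⟩ + 0.863|11⟩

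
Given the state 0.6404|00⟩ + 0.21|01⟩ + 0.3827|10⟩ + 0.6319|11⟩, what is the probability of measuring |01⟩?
0.0441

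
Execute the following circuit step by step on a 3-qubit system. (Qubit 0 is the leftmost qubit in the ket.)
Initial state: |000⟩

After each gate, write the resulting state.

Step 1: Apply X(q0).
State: |100⟩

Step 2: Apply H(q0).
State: 1/√2|000⟩ - 1/√2|100⟩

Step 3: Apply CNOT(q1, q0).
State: 1/√2|000⟩ - 1/√2|100⟩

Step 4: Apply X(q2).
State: 1/√2|001⟩ - 1/√2|101⟩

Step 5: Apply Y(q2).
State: -(1/√2)i|000⟩ + (1/√2)i|100⟩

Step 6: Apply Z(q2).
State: -(1/√2)i|000⟩ + (1/√2)i|100⟩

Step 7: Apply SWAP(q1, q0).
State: -(1/√2)i|000⟩ + (1/√2)i|010⟩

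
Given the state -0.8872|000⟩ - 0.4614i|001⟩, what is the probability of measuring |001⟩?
0.2129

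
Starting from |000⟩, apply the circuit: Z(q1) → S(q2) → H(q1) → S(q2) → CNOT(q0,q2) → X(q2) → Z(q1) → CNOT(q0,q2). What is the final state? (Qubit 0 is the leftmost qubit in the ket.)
1/√2|001⟩ - 1/√2|011⟩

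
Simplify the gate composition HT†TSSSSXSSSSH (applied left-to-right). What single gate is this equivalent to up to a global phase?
Z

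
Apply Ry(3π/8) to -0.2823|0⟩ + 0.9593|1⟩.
-0.7677|0⟩ + 0.6408|1⟩

Ry(3π/8) = [[cos(θ/2), −sin(θ/2)], [sin(θ/2), cos(θ/2)]]; θ = 3π/8, cos(θ/2) ≈ 0.83147, sin(θ/2) ≈ 0.55557.
With a = amp(|0⟩) = -0.2823 and b = amp(|1⟩) = 0.9593:
new amp(|0⟩) = (0.83147)·a + (-0.55557)·b = -0.7677
new amp(|1⟩) = (0.55557)·a + (0.83147)·b = 0.6408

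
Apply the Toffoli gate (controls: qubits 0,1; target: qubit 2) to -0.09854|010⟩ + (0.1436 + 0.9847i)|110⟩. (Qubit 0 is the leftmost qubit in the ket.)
-0.09854|010⟩ + (0.1436 + 0.9847i)|111⟩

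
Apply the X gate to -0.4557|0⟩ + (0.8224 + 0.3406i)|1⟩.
(0.8224 + 0.3406i)|0⟩ - 0.4557|1⟩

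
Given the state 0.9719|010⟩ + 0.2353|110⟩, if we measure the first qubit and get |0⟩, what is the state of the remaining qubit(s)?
|10⟩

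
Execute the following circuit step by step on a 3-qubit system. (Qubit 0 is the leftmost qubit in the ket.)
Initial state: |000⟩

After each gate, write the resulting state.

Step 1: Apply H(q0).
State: 1/√2|000⟩ + 1/√2|100⟩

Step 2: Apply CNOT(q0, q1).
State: 1/√2|000⟩ + 1/√2|110⟩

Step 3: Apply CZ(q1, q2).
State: 1/√2|000⟩ + 1/√2|110⟩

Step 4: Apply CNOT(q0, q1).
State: 1/√2|000⟩ + 1/√2|100⟩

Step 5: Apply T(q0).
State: 1/√2|000⟩ + (1/2 + (1/2)i)|100⟩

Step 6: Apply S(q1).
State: 1/√2|000⟩ + (1/2 + (1/2)i)|100⟩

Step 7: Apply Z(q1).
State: 1/√2|000⟩ + (1/2 + (1/2)i)|100⟩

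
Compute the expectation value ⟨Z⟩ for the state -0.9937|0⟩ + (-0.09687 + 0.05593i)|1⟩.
0.9749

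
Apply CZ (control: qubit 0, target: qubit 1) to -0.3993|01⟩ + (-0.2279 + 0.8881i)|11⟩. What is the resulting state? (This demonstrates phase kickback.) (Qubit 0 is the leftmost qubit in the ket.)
-0.3993|01⟩ + (0.2279 - 0.8881i)|11⟩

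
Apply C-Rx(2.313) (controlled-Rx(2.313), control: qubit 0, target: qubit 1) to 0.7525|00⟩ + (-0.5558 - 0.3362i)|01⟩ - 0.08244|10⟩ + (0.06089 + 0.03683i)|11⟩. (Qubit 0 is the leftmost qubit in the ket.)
0.7525|00⟩ + (-0.5558 - 0.3362i)|01⟩ + (0.0005283 - 0.05574i)|10⟩ + (0.02451 + 0.09029i)|11⟩

C-Rx(2.313) leaves the control-|0⟩ kets |00⟩, |01⟩ unchanged and applies Rx(2.313) to qubit 1 on the control-|1⟩ pair (|10⟩, |11⟩).
Rx(2.313) = [[cos(θ/2), −i·sin(θ/2)], [−i·sin(θ/2), cos(θ/2)]]; θ = 2.313, cos(θ/2) ≈ 0.402546, sin(θ/2) ≈ 0.9154.
With a = amp(|10⟩) = -0.08244 and b = amp(|11⟩) = (0.06089 + 0.03683i):
new amp(|10⟩) = (0.402546)·a + (-0.9154i)·b = (0.0005283 - 0.05574i)
new amp(|11⟩) = (-0.9154i)·a + (0.402546)·b = (0.02451 + 0.09029i)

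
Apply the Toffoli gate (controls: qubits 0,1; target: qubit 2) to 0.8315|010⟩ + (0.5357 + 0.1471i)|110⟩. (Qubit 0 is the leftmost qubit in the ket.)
0.8315|010⟩ + (0.5357 + 0.1471i)|111⟩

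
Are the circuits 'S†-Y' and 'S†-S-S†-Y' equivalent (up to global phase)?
Yes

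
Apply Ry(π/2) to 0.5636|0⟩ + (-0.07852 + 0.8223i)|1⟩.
(0.454 - 0.5815i)|0⟩ + (0.343 + 0.5815i)|1⟩

Ry(π/2) = [[cos(θ/2), −sin(θ/2)], [sin(θ/2), cos(θ/2)]]; θ = π/2, cos(θ/2) ≈ 0.707107, sin(θ/2) ≈ 0.707107.
With a = amp(|0⟩) = 0.5636 and b = amp(|1⟩) = (-0.07852 + 0.8223i):
new amp(|0⟩) = (0.707107)·a + (-0.707107)·b = (0.454 - 0.5815i)
new amp(|1⟩) = (0.707107)·a + (0.707107)·b = (0.343 + 0.5815i)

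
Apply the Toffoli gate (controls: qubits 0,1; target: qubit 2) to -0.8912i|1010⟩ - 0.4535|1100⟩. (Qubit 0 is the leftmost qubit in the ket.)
-0.8912i|1010⟩ - 0.4535|1110⟩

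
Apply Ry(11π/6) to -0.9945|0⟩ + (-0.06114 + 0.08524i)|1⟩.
(0.9764 - 0.02206i)|0⟩ + (-0.1983 - 0.08234i)|1⟩

Ry(11π/6) = [[cos(θ/2), −sin(θ/2)], [sin(θ/2), cos(θ/2)]]; θ = 11π/6, cos(θ/2) ≈ -0.965926, sin(θ/2) ≈ 0.258819.
With a = amp(|0⟩) = -0.9945 and b = amp(|1⟩) = (-0.06114 + 0.08524i):
new amp(|0⟩) = (-0.965926)·a + (-0.258819)·b = (0.9764 - 0.02206i)
new amp(|1⟩) = (0.258819)·a + (-0.965926)·b = (-0.1983 - 0.08234i)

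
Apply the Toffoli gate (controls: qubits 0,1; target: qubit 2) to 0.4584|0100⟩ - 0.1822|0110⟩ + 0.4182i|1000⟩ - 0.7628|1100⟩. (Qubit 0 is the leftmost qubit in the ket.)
0.4584|0100⟩ - 0.1822|0110⟩ + 0.4182i|1000⟩ - 0.7628|1110⟩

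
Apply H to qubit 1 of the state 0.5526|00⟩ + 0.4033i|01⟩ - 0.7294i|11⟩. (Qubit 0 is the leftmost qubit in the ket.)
(0.3907 + 0.2852i)|00⟩ + (0.3907 - 0.2852i)|01⟩ - 0.5158i|10⟩ + 0.5158i|11⟩

H on qubit 1 mixes each pair of kets that differ only in qubit 1: amplitudes (a, b) of (|…0…⟩, |…1…⟩) become ((a + b)/√2, (a − b)/√2). Kets absent from the input have amplitude 0.
(|00⟩, |01⟩): (a, b) = (0.5526, 0.4033i) → ((0.3907 + 0.2852i), (0.3907 - 0.2852i))
(|10⟩, |11⟩): (a, b) = (0, -0.7294i) → (-0.5158i, 0.5158i)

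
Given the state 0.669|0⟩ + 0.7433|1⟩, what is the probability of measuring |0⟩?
0.4476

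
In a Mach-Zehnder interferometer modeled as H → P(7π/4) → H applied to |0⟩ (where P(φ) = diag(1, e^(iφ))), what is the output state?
(0.8536 - (1/√8)i)|0⟩ + (0.1464 + (1/√8)i)|1⟩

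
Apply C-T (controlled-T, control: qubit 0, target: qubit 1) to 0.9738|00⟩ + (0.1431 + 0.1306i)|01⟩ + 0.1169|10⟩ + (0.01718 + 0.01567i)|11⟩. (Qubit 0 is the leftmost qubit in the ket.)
0.9738|00⟩ + (0.1431 + 0.1306i)|01⟩ + 0.1169|10⟩ + (0.001068 + 0.02323i)|11⟩

C-T leaves the control-|0⟩ kets |00⟩, |01⟩ unchanged and applies T to qubit 1 on the control-|1⟩ pair (|10⟩, |11⟩).
T = [[1, 0], [0, (1/√2 + (1/√2)i)]].
With a = amp(|10⟩) = 0.1169 and b = amp(|11⟩) = (0.01718 + 0.01567i):
new amp(|10⟩) = (1)·a = 0.1169
new amp(|11⟩) = (1/√2 + (1/√2)i)·b = (0.001068 + 0.02323i)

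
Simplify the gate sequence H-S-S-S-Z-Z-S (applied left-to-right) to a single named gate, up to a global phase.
H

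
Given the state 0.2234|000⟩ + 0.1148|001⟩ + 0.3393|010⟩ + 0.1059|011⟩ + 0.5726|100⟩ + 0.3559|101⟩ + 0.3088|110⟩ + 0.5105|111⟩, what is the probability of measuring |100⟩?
0.3279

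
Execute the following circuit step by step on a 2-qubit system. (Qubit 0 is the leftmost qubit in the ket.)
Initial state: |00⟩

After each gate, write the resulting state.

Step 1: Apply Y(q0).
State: i|10⟩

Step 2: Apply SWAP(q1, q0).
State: i|01⟩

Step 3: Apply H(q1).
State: (1/√2)i|00⟩ - (1/√2)i|01⟩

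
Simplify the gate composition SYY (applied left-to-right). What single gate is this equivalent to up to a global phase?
S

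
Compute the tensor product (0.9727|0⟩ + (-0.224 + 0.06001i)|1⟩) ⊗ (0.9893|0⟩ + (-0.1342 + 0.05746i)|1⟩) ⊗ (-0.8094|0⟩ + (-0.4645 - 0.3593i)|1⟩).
-0.7789|000⟩ + (-0.447 - 0.3458i)|001⟩ + (0.1057 - 0.04524i)|010⟩ + (0.08072 + 0.02094i)|011⟩ + (0.1794 - 0.04805i)|100⟩ + (0.1243 + 0.05205i)|101⟩ + (-0.02154 + 0.01694i)|110⟩ + (-0.01988 + 0.0001575i)|111⟩

amp(|b₁b₂…⟩) = product of the factor amplitudes for bits b₁, b₂, …; only kets whose every factor amplitude is nonzero survive.
|000⟩: (0.9727)(0.9893)(-0.8094) = -0.7789
|001⟩: (0.9727)(0.9893)(-0.4645 - 0.3593i) = (-0.447 - 0.3458i)
|010⟩: (0.9727)(-0.1342 + 0.05746i)(-0.8094) = (0.1057 - 0.04524i)
|011⟩: (0.9727)(-0.1342 + 0.05746i)(-0.4645 - 0.3593i) = (0.08072 + 0.02094i)
|100⟩: (-0.224 + 0.06001i)(0.9893)(-0.8094) = (0.1794 - 0.04805i)
|101⟩: (-0.224 + 0.06001i)(0.9893)(-0.4645 - 0.3593i) = (0.1243 + 0.05205i)
|110⟩: (-0.224 + 0.06001i)(-0.1342 + 0.05746i)(-0.8094) = (-0.02154 + 0.01694i)
|111⟩: (-0.224 + 0.06001i)(-0.1342 + 0.05746i)(-0.4645 - 0.3593i) = (-0.01988 + 0.0001575i)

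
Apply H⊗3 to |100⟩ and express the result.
1/√8|000⟩ + 1/√8|001⟩ + 1/√8|010⟩ + 1/√8|011⟩ - 1/√8|100⟩ - 1/√8|101⟩ - 1/√8|110⟩ - 1/√8|111⟩

H⊗3 gives amp(|y⟩) = (1/2√2) Σ_x (−1)^(x·y) amp(|x⟩), where x·y is the number of positions in which both x and y have a 1.
|000⟩: (1)/(2√2) = 1/√8
|001⟩: (1)/(2√2) = 1/√8
|010⟩: (1)/(2√2) = 1/√8
|011⟩: (1)/(2√2) = 1/√8
|100⟩: (-1)/(2√2) = -1/√8
|101⟩: (-1)/(2√2) = -1/√8
|110⟩: (-1)/(2√2) = -1/√8
|111⟩: (-1)/(2√2) = -1/√8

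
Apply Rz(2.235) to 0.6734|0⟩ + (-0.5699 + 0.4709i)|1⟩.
(0.2949 - 0.6054i)|0⟩ + (-0.6729 - 0.3061i)|1⟩

Rz(2.235) = [[e^(−iθ/2), 0], [0, e^(iθ/2)]] with e^(±iθ/2) = cos(θ/2) ± i·sin(θ/2); θ = 2.235, cos(θ/2) ≈ 0.437931, sin(θ/2) ≈ 0.899008.
With a = amp(|0⟩) = 0.6734 and b = amp(|1⟩) = (-0.5699 + 0.4709i):
new amp(|0⟩) = (0.437931 - 0.899008i)·a = (0.2949 - 0.6054i)
new amp(|1⟩) = (0.437931 + 0.899008i)·b = (-0.6729 - 0.3061i)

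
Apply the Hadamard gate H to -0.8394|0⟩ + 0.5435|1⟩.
-0.2092|0⟩ - 0.9779|1⟩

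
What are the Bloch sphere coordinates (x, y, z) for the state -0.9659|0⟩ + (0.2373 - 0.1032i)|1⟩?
(-0.4584, 0.1994, 0.866)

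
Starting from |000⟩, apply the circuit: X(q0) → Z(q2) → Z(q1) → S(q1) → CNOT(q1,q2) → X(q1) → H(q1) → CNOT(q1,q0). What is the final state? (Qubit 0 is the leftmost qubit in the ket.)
-1/√2|010⟩ + 1/√2|100⟩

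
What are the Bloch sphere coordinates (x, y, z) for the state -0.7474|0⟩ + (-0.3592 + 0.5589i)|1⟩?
(0.5369, -0.8354, 0.1172)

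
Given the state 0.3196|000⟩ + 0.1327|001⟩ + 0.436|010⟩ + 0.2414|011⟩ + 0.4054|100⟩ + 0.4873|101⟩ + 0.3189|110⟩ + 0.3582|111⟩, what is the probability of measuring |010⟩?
0.1901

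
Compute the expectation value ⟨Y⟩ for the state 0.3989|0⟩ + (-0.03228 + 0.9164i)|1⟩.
0.7311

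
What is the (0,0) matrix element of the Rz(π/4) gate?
(0.9239 - 0.3827i)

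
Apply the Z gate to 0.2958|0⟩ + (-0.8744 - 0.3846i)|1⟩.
0.2958|0⟩ + (0.8744 + 0.3846i)|1⟩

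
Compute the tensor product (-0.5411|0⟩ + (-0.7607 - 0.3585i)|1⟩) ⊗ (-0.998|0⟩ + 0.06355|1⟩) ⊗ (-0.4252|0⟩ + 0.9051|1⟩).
-0.2296|000⟩ + 0.4888|001⟩ + 0.01462|010⟩ - 0.03112|011⟩ + (-0.3228 - 0.1521i)|100⟩ + (0.6871 + 0.3238i)|101⟩ + (0.02056 + 0.009687i)|110⟩ + (-0.04375 - 0.02062i)|111⟩

amp(|b₁b₂…⟩) = product of the factor amplitudes for bits b₁, b₂, …; only kets whose every factor amplitude is nonzero survive.
|000⟩: (-0.5411)(-0.998)(-0.4252) = -0.2296
|001⟩: (-0.5411)(-0.998)(0.9051) = 0.4888
|010⟩: (-0.5411)(0.06355)(-0.4252) = 0.01462
|011⟩: (-0.5411)(0.06355)(0.9051) = -0.03112
|100⟩: (-0.7607 - 0.3585i)(-0.998)(-0.4252) = (-0.3228 - 0.1521i)
|101⟩: (-0.7607 - 0.3585i)(-0.998)(0.9051) = (0.6871 + 0.3238i)
|110⟩: (-0.7607 - 0.3585i)(0.06355)(-0.4252) = (0.02056 + 0.009687i)
|111⟩: (-0.7607 - 0.3585i)(0.06355)(0.9051) = (-0.04375 - 0.02062i)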